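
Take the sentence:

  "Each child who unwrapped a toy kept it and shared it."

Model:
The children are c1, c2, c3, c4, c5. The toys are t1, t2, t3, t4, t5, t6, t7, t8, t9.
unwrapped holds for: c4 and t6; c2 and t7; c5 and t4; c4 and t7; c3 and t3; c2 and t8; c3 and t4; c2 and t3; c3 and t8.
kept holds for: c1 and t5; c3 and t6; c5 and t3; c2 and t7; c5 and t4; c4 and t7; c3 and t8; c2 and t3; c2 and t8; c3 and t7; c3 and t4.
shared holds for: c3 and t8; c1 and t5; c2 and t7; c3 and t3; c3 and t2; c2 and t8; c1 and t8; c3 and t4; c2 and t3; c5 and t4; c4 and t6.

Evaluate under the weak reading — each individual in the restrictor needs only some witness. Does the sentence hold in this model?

"it" takes "a toy" as antecedent — a donkey pronoun bound across the clause boundary.
Weak reading: every child c with some unwrapped-toy has at least one unwrapped-toy t such that kept(c,t) ∧ shared(c,t).
Per child: c2:✓  c3:✓  c4:✗  c5:✓
c4 has no witness among its unwrapped-toys.

False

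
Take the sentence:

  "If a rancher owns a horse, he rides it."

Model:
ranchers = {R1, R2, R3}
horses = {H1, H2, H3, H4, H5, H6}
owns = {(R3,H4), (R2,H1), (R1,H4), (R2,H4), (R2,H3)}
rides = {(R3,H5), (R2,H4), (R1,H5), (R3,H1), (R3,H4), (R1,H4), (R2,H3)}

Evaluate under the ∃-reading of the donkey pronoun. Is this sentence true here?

"it" takes "a horse" as antecedent — a donkey pronoun bound across the clause boundary.
Weak reading: every rancher r with some owns-horse has at least one owns-horse h such that rides(r,h).
Per rancher: R1:✓  R2:✓  R3:✓
Every rancher in the restrictor has a witness.

True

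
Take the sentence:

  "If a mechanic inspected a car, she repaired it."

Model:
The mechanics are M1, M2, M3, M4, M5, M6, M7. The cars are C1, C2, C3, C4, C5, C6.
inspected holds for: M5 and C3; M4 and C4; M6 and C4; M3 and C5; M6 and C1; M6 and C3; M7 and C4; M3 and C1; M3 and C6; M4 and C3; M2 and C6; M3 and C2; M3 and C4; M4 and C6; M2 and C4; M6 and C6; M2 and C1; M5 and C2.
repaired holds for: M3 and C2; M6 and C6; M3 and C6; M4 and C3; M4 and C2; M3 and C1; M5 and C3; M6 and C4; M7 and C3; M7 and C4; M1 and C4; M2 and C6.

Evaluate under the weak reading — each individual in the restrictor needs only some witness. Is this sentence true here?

True

"it" takes "a car" as antecedent — a donkey pronoun bound across the clause boundary.
Weak reading: every mechanic m with some inspected-car has at least one inspected-car c such that repaired(m,c).
Per mechanic: M2:✓  M3:✓  M4:✓  M5:✓  M6:✓  M7:✓
Every mechanic in the restrictor has a witness.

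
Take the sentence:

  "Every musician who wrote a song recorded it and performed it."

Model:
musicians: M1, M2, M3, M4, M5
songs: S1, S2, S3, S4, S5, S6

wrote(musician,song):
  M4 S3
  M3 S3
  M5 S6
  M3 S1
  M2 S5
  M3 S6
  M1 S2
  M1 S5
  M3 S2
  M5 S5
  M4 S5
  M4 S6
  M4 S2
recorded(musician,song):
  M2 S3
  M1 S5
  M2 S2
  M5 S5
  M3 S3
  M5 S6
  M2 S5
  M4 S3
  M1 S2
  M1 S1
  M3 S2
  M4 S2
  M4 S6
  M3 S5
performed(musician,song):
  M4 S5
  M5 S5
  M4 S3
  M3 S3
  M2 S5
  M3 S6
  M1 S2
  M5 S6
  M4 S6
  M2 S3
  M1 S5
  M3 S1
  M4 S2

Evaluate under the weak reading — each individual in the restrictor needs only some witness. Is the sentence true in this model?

True

"it" takes "a song" as antecedent — a donkey pronoun bound across the clause boundary.
Weak reading: every musician m with some wrote-song has at least one wrote-song s such that recorded(m,s) ∧ performed(m,s).
Per musician: M1:✓  M2:✓  M3:✓  M4:✓  M5:✓
Every musician in the restrictor has a witness.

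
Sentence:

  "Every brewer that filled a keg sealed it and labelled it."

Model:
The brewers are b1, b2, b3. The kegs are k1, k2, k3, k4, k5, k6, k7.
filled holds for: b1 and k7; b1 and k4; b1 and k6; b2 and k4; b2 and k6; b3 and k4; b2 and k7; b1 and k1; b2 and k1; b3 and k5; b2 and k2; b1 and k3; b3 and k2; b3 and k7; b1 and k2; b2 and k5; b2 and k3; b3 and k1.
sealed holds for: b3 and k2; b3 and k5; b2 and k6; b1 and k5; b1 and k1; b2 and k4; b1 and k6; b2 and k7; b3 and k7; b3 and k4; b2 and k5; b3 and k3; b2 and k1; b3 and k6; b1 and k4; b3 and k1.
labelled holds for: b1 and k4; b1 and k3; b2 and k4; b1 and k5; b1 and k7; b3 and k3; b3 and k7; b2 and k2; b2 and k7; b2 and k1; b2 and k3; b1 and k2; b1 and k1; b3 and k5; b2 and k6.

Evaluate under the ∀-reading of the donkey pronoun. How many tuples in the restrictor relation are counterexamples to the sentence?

10

"it" takes "a keg" as antecedent — a donkey pronoun bound across the clause boundary.
Strong reading: for every (b,k) with filled(b,k), sealed(b,k) ∧ labelled(b,k).
Restrictor pairs: (b1,k1) ✓  (b1,k2) ✗  (b1,k3) ✗  (b1,k4) ✓  (b1,k6) ✗  (b1,k7) ✗  (b2,k1) ✓  (b2,k2) ✗  (b2,k3) ✗  (b2,k4) ✓  (b2,k5) ✗  (b2,k6) ✓  (b2,k7) ✓  (b3,k1) ✗  (b3,k2) ✗  (b3,k4) ✗  (b3,k5) ✓  (b3,k7) ✓
Counterexamples (restrictor pairs failing the scope): 10.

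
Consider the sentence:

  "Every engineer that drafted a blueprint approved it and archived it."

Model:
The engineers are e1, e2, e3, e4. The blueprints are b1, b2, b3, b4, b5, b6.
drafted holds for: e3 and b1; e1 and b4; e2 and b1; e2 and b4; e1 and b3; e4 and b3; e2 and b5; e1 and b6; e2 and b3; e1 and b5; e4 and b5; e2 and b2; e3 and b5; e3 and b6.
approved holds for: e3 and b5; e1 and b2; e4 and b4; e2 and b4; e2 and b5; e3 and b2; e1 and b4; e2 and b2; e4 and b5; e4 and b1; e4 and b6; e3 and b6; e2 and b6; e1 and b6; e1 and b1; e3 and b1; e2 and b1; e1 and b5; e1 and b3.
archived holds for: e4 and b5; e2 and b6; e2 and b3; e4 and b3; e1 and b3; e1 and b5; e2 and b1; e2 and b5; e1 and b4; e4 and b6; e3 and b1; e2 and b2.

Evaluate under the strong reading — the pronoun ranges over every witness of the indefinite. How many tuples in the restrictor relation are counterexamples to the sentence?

"it" takes "a blueprint" as antecedent — a donkey pronoun bound across the clause boundary.
Strong reading: for every (e,b) with drafted(e,b), approved(e,b) ∧ archived(e,b).
Restrictor pairs: (e1,b3) ✓  (e1,b4) ✓  (e1,b5) ✓  (e1,b6) ✗  (e2,b1) ✓  (e2,b2) ✓  (e2,b3) ✗  (e2,b4) ✗  (e2,b5) ✓  (e3,b1) ✓  (e3,b5) ✗  (e3,b6) ✗  (e4,b3) ✗  (e4,b5) ✓
Counterexamples (restrictor pairs failing the scope): 6.

6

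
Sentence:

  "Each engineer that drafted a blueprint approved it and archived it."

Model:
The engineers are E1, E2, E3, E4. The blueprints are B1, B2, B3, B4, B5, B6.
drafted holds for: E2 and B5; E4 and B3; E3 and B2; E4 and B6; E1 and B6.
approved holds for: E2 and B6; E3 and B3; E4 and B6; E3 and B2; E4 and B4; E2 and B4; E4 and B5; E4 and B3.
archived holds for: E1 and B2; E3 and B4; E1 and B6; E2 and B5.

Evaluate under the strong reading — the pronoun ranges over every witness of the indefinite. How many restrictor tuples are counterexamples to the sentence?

"it" takes "a blueprint" as antecedent — a donkey pronoun bound across the clause boundary.
Strong reading: for every (e,b) with drafted(e,b), approved(e,b) ∧ archived(e,b).
Restrictor pairs: (E1,B6) ✗  (E2,B5) ✗  (E3,B2) ✗  (E4,B3) ✗  (E4,B6) ✗
Counterexamples (restrictor pairs failing the scope): 5.

5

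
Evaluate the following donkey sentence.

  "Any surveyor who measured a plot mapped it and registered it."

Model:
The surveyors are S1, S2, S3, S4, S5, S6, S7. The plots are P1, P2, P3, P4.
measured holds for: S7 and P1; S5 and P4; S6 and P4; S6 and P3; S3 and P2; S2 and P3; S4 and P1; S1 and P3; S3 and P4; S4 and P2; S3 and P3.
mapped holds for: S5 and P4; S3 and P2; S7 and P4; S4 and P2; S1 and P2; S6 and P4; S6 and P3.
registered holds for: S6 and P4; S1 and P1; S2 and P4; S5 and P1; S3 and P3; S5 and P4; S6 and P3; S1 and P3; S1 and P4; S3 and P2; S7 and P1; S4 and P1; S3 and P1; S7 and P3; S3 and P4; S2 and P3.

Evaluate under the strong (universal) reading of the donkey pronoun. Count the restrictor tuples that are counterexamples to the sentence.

"it" takes "a plot" as antecedent — a donkey pronoun bound across the clause boundary.
Strong reading: for every (s,p) with measured(s,p), mapped(s,p) ∧ registered(s,p).
Restrictor pairs: (S1,P3) ✗  (S2,P3) ✗  (S3,P2) ✓  (S3,P3) ✗  (S3,P4) ✗  (S4,P1) ✗  (S4,P2) ✗  (S5,P4) ✓  (S6,P3) ✓  (S6,P4) ✓  (S7,P1) ✗
Counterexamples (restrictor pairs failing the scope): 7.

7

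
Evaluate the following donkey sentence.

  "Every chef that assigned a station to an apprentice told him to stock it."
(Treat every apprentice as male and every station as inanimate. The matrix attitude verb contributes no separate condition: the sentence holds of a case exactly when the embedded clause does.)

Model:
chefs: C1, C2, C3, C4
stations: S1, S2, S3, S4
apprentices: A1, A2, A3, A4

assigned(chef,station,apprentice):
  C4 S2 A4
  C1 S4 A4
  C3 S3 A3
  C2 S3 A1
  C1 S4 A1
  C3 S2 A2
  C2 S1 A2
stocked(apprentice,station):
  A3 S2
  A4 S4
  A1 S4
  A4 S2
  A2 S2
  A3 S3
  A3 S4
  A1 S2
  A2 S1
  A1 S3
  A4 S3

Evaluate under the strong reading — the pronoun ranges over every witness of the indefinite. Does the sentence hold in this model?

"him" takes "an apprentice" as antecedent and "it" takes "a station"; both are donkey pronouns co-varying with the restrictor.
Strong reading: for every (c,s,a) with assigned(c,s,a), stocked(a,s).
Restrictor triples: (C1,S4,A1)→stocked(A1,S4) ✓  (C1,S4,A4)→stocked(A4,S4) ✓  (C2,S1,A2)→stocked(A2,S1) ✓  (C2,S3,A1)→stocked(A1,S3) ✓  (C3,S2,A2)→stocked(A2,S2) ✓  (C3,S3,A3)→stocked(A3,S3) ✓  (C4,S2,A4)→stocked(A4,S2) ✓
Every restrictor triple satisfies the scope.

True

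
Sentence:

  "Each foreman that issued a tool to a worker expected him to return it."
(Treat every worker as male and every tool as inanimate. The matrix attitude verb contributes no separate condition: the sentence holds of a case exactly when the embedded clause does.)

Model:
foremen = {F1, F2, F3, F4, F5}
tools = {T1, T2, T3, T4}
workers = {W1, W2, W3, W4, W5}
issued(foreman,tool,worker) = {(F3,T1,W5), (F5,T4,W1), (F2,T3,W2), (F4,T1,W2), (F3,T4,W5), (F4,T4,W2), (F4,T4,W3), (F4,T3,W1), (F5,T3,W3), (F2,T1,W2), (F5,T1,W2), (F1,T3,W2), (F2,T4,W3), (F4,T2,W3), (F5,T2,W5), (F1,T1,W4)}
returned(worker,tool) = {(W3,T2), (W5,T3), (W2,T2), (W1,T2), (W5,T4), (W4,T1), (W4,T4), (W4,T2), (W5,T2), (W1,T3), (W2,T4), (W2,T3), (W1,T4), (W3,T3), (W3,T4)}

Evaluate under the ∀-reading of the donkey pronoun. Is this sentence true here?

"him" takes "a worker" as antecedent and "it" takes "a tool"; both are donkey pronouns co-varying with the restrictor.
Strong reading: for every (f,t,w) with issued(f,t,w), returned(w,t).
Restrictor triples: (F1,T1,W4)→returned(W4,T1) ✓  (F1,T3,W2)→returned(W2,T3) ✓  (F2,T1,W2)→returned(W2,T1) ✗  (F2,T3,W2)→returned(W2,T3) ✓  (F2,T4,W3)→returned(W3,T4) ✓  (F3,T1,W5)→returned(W5,T1) ✗  (F3,T4,W5)→returned(W5,T4) ✓  (F4,T1,W2)→returned(W2,T1) ✗  (F4,T2,W3)→returned(W3,T2) ✓  (F4,T3,W1)→returned(W1,T3) ✓  (F4,T4,W2)→returned(W2,T4) ✓  (F4,T4,W3)→returned(W3,T4) ✓  (F5,T1,W2)→returned(W2,T1) ✗  (F5,T2,W5)→returned(W5,T2) ✓  (F5,T3,W3)→returned(W3,T3) ✓  (F5,T4,W1)→returned(W1,T4) ✓
Counterexample: (F2,T1,W2) — returned(W2,T1) does not hold.

False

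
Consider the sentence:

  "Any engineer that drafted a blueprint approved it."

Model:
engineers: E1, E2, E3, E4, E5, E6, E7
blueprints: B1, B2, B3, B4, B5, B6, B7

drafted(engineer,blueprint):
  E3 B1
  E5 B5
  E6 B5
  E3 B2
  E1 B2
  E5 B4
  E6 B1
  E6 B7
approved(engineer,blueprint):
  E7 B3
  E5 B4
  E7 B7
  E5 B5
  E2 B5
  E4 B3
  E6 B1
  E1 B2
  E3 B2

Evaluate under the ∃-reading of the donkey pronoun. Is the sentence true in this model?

"it" takes "a blueprint" as antecedent — a donkey pronoun bound across the clause boundary.
Weak reading: every engineer e with some drafted-blueprint has at least one drafted-blueprint b such that approved(e,b).
Per engineer: E1:✓  E3:✓  E5:✓  E6:✓
Every engineer in the restrictor has a witness.

True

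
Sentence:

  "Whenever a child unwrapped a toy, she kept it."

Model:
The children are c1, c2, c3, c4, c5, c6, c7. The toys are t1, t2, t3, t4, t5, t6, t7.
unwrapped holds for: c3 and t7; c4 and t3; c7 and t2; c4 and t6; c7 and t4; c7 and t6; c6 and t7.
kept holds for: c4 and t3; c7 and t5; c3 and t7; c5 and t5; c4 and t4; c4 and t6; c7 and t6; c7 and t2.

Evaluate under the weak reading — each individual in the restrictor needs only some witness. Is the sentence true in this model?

"it" takes "a toy" as antecedent — a donkey pronoun bound across the clause boundary.
Weak reading: every child c with some unwrapped-toy has at least one unwrapped-toy t such that kept(c,t).
Per child: c3:✓  c4:✓  c6:✗  c7:✓
c6 has no witness among its unwrapped-toys.

False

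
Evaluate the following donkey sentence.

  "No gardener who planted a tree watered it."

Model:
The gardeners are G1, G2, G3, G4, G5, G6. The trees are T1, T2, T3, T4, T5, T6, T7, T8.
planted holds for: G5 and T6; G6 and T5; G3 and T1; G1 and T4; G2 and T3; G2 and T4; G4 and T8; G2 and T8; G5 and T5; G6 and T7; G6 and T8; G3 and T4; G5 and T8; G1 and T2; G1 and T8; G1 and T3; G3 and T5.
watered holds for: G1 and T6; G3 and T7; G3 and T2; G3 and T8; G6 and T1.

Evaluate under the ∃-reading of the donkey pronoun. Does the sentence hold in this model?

True

"it" takes "a tree" as antecedent — a donkey pronoun bound across the clause boundary.
Truth condition: for no (g,t) with planted(g,t) does watered(g,t) hold.
Restrictor pairs — does the scope hold? (G1,T2):fails  (G1,T3):fails  (G1,T4):fails  (G1,T8):fails  (G2,T3):fails  (G2,T4):fails  (G2,T8):fails  (G3,T1):fails  (G3,T4):fails  (G3,T5):fails  (G4,T8):fails  (G5,T5):fails  (G5,T6):fails  (G5,T8):fails  (G6,T5):fails  (G6,T7):fails  (G6,T8):fails
Scope holds for no restrictor pair, so the sentence is true.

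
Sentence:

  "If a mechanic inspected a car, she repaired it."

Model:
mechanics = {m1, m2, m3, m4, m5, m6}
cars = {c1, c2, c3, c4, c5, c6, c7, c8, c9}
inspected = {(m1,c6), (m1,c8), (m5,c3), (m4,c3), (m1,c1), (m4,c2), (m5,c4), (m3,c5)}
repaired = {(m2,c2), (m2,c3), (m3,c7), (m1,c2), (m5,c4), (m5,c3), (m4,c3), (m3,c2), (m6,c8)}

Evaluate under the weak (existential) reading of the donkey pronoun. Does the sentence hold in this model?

False

"it" takes "a car" as antecedent — a donkey pronoun bound across the clause boundary.
Weak reading: every mechanic m with some inspected-car has at least one inspected-car c such that repaired(m,c).
Per mechanic: m1:✗  m3:✗  m4:✓  m5:✓
m1 has no witness among its inspected-cars.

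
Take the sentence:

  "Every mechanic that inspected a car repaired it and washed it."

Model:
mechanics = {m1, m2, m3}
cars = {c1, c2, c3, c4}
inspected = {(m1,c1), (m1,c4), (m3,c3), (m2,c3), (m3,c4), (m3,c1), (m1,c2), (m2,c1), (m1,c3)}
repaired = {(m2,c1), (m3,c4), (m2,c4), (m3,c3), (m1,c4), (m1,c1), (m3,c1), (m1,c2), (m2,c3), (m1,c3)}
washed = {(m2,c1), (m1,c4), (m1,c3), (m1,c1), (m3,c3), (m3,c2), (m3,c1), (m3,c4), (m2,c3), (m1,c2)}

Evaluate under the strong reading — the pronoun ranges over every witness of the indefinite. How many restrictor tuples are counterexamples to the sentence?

"it" takes "a car" as antecedent — a donkey pronoun bound across the clause boundary.
Strong reading: for every (m,c) with inspected(m,c), repaired(m,c) ∧ washed(m,c).
Restrictor pairs: (m1,c1) ✓  (m1,c2) ✓  (m1,c3) ✓  (m1,c4) ✓  (m2,c1) ✓  (m2,c3) ✓  (m3,c1) ✓  (m3,c3) ✓  (m3,c4) ✓
Counterexamples (restrictor pairs failing the scope): 0.

0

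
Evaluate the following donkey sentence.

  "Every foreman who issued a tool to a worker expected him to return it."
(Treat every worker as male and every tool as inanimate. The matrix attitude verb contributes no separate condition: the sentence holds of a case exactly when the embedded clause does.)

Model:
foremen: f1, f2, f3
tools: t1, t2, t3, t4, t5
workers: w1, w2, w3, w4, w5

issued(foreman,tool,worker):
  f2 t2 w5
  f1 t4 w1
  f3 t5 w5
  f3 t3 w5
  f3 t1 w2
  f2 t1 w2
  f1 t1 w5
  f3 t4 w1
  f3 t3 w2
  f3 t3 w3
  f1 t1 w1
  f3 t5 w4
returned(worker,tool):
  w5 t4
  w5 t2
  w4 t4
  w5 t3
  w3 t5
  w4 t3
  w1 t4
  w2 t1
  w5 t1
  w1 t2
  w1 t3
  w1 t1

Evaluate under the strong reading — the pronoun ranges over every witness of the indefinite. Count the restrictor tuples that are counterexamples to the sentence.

"him" takes "a worker" as antecedent and "it" takes "a tool"; both are donkey pronouns co-varying with the restrictor.
Strong reading: for every (f,t,w) with issued(f,t,w), returned(w,t).
Restrictor triples: (f1,t1,w1)→returned(w1,t1) ✓  (f1,t1,w5)→returned(w5,t1) ✓  (f1,t4,w1)→returned(w1,t4) ✓  (f2,t1,w2)→returned(w2,t1) ✓  (f2,t2,w5)→returned(w5,t2) ✓  (f3,t1,w2)→returned(w2,t1) ✓  (f3,t3,w2)→returned(w2,t3) ✗  (f3,t3,w3)→returned(w3,t3) ✗  (f3,t3,w5)→returned(w5,t3) ✓  (f3,t4,w1)→returned(w1,t4) ✓  (f3,t5,w4)→returned(w4,t5) ✗  (f3,t5,w5)→returned(w5,t5) ✗
Counterexamples (restrictor triples failing the scope): 4.

4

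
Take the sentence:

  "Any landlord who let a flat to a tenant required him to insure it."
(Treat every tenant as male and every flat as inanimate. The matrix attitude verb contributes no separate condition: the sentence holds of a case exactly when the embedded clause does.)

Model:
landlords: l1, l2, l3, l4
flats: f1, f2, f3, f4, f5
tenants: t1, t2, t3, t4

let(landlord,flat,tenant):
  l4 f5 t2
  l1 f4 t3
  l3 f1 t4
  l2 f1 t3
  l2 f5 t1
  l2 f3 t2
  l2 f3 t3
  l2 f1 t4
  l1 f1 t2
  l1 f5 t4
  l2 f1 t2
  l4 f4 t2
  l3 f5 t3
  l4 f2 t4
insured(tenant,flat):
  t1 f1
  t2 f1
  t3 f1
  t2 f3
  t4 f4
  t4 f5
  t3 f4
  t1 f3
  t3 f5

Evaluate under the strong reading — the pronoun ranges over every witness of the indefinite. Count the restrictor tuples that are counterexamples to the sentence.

7

"him" takes "a tenant" as antecedent and "it" takes "a flat"; both are donkey pronouns co-varying with the restrictor.
Strong reading: for every (l,f,t) with let(l,f,t), insured(t,f).
Restrictor triples: (l1,f1,t2)→insured(t2,f1) ✓  (l1,f4,t3)→insured(t3,f4) ✓  (l1,f5,t4)→insured(t4,f5) ✓  (l2,f1,t2)→insured(t2,f1) ✓  (l2,f1,t3)→insured(t3,f1) ✓  (l2,f1,t4)→insured(t4,f1) ✗  (l2,f3,t2)→insured(t2,f3) ✓  (l2,f3,t3)→insured(t3,f3) ✗  (l2,f5,t1)→insured(t1,f5) ✗  (l3,f1,t4)→insured(t4,f1) ✗  (l3,f5,t3)→insured(t3,f5) ✓  (l4,f2,t4)→insured(t4,f2) ✗  (l4,f4,t2)→insured(t2,f4) ✗  (l4,f5,t2)→insured(t2,f5) ✗
Counterexamples (restrictor triples failing the scope): 7.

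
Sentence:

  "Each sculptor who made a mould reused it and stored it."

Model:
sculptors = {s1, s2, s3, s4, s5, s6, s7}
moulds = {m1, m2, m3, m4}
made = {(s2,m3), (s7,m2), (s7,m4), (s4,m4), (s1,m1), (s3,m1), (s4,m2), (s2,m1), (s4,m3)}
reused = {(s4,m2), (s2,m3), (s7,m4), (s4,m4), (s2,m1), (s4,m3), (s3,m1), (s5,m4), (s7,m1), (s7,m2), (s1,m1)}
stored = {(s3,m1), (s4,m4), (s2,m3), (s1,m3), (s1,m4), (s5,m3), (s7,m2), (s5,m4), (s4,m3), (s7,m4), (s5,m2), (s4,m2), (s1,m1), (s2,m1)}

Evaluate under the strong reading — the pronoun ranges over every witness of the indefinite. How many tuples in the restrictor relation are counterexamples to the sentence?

0

"it" takes "a mould" as antecedent — a donkey pronoun bound across the clause boundary.
Strong reading: for every (s,m) with made(s,m), reused(s,m) ∧ stored(s,m).
Restrictor pairs: (s1,m1) ✓  (s2,m1) ✓  (s2,m3) ✓  (s3,m1) ✓  (s4,m2) ✓  (s4,m3) ✓  (s4,m4) ✓  (s7,m2) ✓  (s7,m4) ✓
Counterexamples (restrictor pairs failing the scope): 0.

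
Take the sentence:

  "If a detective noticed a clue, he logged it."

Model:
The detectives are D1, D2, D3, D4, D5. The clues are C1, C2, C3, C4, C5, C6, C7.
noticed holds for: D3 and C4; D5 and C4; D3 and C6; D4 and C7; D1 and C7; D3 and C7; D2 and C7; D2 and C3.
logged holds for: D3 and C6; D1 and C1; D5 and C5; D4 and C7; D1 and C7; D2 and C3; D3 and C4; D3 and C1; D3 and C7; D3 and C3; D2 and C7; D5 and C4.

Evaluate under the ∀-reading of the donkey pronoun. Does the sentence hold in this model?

"it" takes "a clue" as antecedent — a donkey pronoun bound across the clause boundary.
Strong reading: for every (d,c) with noticed(d,c), logged(d,c).
Restrictor pairs: (D1,C7) ✓  (D2,C3) ✓  (D2,C7) ✓  (D3,C4) ✓  (D3,C6) ✓  (D3,C7) ✓  (D4,C7) ✓  (D5,C4) ✓
Every restrictor pair satisfies the scope.

True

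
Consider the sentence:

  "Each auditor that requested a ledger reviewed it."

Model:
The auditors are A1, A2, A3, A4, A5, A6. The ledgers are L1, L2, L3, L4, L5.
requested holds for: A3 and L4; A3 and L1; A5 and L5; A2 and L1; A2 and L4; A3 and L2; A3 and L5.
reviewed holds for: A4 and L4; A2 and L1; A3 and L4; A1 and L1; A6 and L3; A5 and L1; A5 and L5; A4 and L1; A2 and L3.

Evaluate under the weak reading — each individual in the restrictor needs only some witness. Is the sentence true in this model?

True

"it" takes "a ledger" as antecedent — a donkey pronoun bound across the clause boundary.
Weak reading: every auditor a with some requested-ledger has at least one requested-ledger l such that reviewed(a,l).
Per auditor: A2:✓  A3:✓  A5:✓
Every auditor in the restrictor has a witness.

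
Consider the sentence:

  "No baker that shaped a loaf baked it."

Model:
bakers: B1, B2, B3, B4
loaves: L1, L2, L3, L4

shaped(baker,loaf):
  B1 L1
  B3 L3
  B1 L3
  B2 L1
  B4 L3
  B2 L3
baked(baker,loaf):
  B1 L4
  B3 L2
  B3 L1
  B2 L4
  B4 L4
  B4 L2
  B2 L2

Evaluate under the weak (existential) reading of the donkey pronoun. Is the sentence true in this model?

True

"it" takes "a loaf" as antecedent — a donkey pronoun bound across the clause boundary.
Truth condition: for no (b,l) with shaped(b,l) does baked(b,l) hold.
Restrictor pairs — does the scope hold? (B1,L1):fails  (B1,L3):fails  (B2,L1):fails  (B2,L3):fails  (B3,L3):fails  (B4,L3):fails
Scope holds for no restrictor pair, so the sentence is true.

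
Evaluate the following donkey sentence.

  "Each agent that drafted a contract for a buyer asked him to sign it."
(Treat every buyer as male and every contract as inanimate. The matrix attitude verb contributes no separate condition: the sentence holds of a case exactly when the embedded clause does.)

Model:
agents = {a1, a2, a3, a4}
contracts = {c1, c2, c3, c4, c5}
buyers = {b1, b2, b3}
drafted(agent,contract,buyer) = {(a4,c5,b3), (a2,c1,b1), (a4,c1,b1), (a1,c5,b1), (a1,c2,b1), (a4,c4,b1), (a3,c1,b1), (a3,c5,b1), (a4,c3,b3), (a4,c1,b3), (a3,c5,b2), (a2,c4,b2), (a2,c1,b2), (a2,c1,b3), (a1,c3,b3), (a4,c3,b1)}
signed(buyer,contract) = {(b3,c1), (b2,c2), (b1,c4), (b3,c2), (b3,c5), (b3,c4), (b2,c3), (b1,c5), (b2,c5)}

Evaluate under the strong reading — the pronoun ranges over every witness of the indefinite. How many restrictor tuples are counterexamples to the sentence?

9

"him" takes "a buyer" as antecedent and "it" takes "a contract"; both are donkey pronouns co-varying with the restrictor.
Strong reading: for every (a,c,b) with drafted(a,c,b), signed(b,c).
Restrictor triples: (a1,c2,b1)→signed(b1,c2) ✗  (a1,c3,b3)→signed(b3,c3) ✗  (a1,c5,b1)→signed(b1,c5) ✓  (a2,c1,b1)→signed(b1,c1) ✗  (a2,c1,b2)→signed(b2,c1) ✗  (a2,c1,b3)→signed(b3,c1) ✓  (a2,c4,b2)→signed(b2,c4) ✗  (a3,c1,b1)→signed(b1,c1) ✗  (a3,c5,b1)→signed(b1,c5) ✓  (a3,c5,b2)→signed(b2,c5) ✓  (a4,c1,b1)→signed(b1,c1) ✗  (a4,c1,b3)→signed(b3,c1) ✓  (a4,c3,b1)→signed(b1,c3) ✗  (a4,c3,b3)→signed(b3,c3) ✗  (a4,c4,b1)→signed(b1,c4) ✓  (a4,c5,b3)→signed(b3,c5) ✓
Counterexamples (restrictor triples failing the scope): 9.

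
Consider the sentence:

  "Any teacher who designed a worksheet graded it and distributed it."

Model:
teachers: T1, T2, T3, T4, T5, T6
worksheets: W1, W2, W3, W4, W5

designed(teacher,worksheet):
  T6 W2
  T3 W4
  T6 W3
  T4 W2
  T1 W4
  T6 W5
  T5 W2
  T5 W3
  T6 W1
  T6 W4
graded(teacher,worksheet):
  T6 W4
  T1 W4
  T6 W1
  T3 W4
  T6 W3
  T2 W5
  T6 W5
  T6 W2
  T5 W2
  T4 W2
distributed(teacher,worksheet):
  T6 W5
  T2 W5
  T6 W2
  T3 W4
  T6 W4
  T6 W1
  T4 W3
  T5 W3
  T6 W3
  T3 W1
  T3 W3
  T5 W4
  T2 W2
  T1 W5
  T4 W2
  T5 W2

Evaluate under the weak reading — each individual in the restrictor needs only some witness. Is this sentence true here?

False

"it" takes "a worksheet" as antecedent — a donkey pronoun bound across the clause boundary.
Weak reading: every teacher t with some designed-worksheet has at least one designed-worksheet w such that graded(t,w) ∧ distributed(t,w).
Per teacher: T1:✗  T3:✓  T4:✓  T5:✓  T6:✓
T1 has no witness among its designed-worksheets.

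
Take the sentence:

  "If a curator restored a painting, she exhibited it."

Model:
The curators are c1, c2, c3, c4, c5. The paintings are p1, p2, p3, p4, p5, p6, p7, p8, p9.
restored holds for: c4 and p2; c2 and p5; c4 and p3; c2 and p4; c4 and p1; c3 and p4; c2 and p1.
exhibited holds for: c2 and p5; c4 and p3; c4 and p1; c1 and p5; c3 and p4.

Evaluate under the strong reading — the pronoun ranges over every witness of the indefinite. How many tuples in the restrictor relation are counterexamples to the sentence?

"it" takes "a painting" as antecedent — a donkey pronoun bound across the clause boundary.
Strong reading: for every (c,p) with restored(c,p), exhibited(c,p).
Restrictor pairs: (c2,p1) ✗  (c2,p4) ✗  (c2,p5) ✓  (c3,p4) ✓  (c4,p1) ✓  (c4,p2) ✗  (c4,p3) ✓
Counterexamples (restrictor pairs failing the scope): 3.

3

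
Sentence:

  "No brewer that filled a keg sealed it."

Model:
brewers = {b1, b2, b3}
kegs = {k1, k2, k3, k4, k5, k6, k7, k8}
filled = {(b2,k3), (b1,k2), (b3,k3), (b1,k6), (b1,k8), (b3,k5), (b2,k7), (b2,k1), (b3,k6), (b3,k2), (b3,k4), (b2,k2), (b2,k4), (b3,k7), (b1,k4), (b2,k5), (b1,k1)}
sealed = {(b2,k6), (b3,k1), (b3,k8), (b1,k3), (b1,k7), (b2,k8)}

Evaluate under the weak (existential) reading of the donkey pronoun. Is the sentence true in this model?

"it" takes "a keg" as antecedent — a donkey pronoun bound across the clause boundary.
Truth condition: for no (b,k) with filled(b,k) does sealed(b,k) hold.
Restrictor pairs — does the scope hold? (b1,k1):fails  (b1,k2):fails  (b1,k4):fails  (b1,k6):fails  (b1,k8):fails  (b2,k1):fails  (b2,k2):fails  (b2,k3):fails  (b2,k4):fails  (b2,k5):fails  (b2,k7):fails  (b3,k2):fails  (b3,k3):fails  (b3,k4):fails  (b3,k5):fails  (b3,k6):fails  (b3,k7):fails
Scope holds for no restrictor pair, so the sentence is true.

True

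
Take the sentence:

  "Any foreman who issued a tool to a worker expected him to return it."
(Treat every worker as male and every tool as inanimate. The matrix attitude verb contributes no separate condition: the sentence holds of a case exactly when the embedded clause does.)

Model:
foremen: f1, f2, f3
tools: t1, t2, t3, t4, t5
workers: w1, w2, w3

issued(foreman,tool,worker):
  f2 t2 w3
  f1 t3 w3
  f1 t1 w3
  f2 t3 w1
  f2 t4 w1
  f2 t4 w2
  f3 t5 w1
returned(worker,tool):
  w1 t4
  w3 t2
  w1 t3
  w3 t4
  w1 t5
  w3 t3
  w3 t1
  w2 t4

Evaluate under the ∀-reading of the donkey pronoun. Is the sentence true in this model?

True

"him" takes "a worker" as antecedent and "it" takes "a tool"; both are donkey pronouns co-varying with the restrictor.
Strong reading: for every (f,t,w) with issued(f,t,w), returned(w,t).
Restrictor triples: (f1,t1,w3)→returned(w3,t1) ✓  (f1,t3,w3)→returned(w3,t3) ✓  (f2,t2,w3)→returned(w3,t2) ✓  (f2,t3,w1)→returned(w1,t3) ✓  (f2,t4,w1)→returned(w1,t4) ✓  (f2,t4,w2)→returned(w2,t4) ✓  (f3,t5,w1)→returned(w1,t5) ✓
Every restrictor triple satisfies the scope.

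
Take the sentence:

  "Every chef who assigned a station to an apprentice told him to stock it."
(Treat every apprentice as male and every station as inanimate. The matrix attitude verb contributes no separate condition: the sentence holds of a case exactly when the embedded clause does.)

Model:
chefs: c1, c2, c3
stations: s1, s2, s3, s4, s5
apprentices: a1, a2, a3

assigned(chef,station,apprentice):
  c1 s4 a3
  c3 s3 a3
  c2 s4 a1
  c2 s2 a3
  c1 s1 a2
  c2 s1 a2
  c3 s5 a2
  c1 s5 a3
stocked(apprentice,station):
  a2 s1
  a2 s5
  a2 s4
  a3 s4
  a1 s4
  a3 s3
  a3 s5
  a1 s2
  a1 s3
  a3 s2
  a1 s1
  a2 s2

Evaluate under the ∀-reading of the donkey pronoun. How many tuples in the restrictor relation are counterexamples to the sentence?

"him" takes "an apprentice" as antecedent and "it" takes "a station"; both are donkey pronouns co-varying with the restrictor.
Strong reading: for every (c,s,a) with assigned(c,s,a), stocked(a,s).
Restrictor triples: (c1,s1,a2)→stocked(a2,s1) ✓  (c1,s4,a3)→stocked(a3,s4) ✓  (c1,s5,a3)→stocked(a3,s5) ✓  (c2,s1,a2)→stocked(a2,s1) ✓  (c2,s2,a3)→stocked(a3,s2) ✓  (c2,s4,a1)→stocked(a1,s4) ✓  (c3,s3,a3)→stocked(a3,s3) ✓  (c3,s5,a2)→stocked(a2,s5) ✓
Counterexamples (restrictor triples failing the scope): 0.

0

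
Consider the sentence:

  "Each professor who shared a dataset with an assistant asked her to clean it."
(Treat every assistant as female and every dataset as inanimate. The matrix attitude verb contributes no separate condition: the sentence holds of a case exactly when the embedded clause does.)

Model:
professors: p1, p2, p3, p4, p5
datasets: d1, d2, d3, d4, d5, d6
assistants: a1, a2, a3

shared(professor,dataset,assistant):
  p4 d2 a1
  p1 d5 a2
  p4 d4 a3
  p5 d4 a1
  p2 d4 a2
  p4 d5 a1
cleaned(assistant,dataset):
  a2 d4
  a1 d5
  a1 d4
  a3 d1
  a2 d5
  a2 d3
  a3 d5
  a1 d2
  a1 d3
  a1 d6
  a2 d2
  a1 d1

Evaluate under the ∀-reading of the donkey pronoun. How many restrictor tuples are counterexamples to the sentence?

"her" takes "an assistant" as antecedent and "it" takes "a dataset"; both are donkey pronouns co-varying with the restrictor.
Strong reading: for every (p,d,a) with shared(p,d,a), cleaned(a,d).
Restrictor triples: (p1,d5,a2)→cleaned(a2,d5) ✓  (p2,d4,a2)→cleaned(a2,d4) ✓  (p4,d2,a1)→cleaned(a1,d2) ✓  (p4,d4,a3)→cleaned(a3,d4) ✗  (p4,d5,a1)→cleaned(a1,d5) ✓  (p5,d4,a1)→cleaned(a1,d4) ✓
Counterexamples (restrictor triples failing the scope): 1.

1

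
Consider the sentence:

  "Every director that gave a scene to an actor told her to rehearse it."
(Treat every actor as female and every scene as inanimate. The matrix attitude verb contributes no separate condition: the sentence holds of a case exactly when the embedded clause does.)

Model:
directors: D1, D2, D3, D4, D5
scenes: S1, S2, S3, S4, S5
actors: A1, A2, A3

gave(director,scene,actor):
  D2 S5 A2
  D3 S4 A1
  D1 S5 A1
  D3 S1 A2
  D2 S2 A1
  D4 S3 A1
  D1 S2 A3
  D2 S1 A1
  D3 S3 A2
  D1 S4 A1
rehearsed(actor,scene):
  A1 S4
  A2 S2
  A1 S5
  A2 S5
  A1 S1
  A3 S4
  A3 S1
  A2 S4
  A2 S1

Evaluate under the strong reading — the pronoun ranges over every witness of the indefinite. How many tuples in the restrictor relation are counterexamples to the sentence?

4

"her" takes "an actor" as antecedent and "it" takes "a scene"; both are donkey pronouns co-varying with the restrictor.
Strong reading: for every (d,s,a) with gave(d,s,a), rehearsed(a,s).
Restrictor triples: (D1,S2,A3)→rehearsed(A3,S2) ✗  (D1,S4,A1)→rehearsed(A1,S4) ✓  (D1,S5,A1)→rehearsed(A1,S5) ✓  (D2,S1,A1)→rehearsed(A1,S1) ✓  (D2,S2,A1)→rehearsed(A1,S2) ✗  (D2,S5,A2)→rehearsed(A2,S5) ✓  (D3,S1,A2)→rehearsed(A2,S1) ✓  (D3,S3,A2)→rehearsed(A2,S3) ✗  (D3,S4,A1)→rehearsed(A1,S4) ✓  (D4,S3,A1)→rehearsed(A1,S3) ✗
Counterexamples (restrictor triples failing the scope): 4.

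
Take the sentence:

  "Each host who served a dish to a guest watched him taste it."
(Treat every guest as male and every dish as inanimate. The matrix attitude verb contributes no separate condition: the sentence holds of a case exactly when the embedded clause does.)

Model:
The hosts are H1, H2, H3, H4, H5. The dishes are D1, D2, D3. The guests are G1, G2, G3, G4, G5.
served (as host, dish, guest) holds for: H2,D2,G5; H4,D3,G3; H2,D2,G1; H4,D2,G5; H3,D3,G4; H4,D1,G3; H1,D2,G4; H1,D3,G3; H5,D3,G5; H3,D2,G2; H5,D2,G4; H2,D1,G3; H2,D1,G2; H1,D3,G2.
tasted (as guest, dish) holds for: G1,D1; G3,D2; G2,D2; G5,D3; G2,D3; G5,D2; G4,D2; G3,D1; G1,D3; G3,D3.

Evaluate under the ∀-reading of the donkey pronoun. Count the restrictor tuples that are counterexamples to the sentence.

3

"him" takes "a guest" as antecedent and "it" takes "a dish"; both are donkey pronouns co-varying with the restrictor.
Strong reading: for every (h,d,g) with served(h,d,g), tasted(g,d).
Restrictor triples: (H1,D2,G4)→tasted(G4,D2) ✓  (H1,D3,G2)→tasted(G2,D3) ✓  (H1,D3,G3)→tasted(G3,D3) ✓  (H2,D1,G2)→tasted(G2,D1) ✗  (H2,D1,G3)→tasted(G3,D1) ✓  (H2,D2,G1)→tasted(G1,D2) ✗  (H2,D2,G5)→tasted(G5,D2) ✓  (H3,D2,G2)→tasted(G2,D2) ✓  (H3,D3,G4)→tasted(G4,D3) ✗  (H4,D1,G3)→tasted(G3,D1) ✓  (H4,D2,G5)→tasted(G5,D2) ✓  (H4,D3,G3)→tasted(G3,D3) ✓  (H5,D2,G4)→tasted(G4,D2) ✓  (H5,D3,G5)→tasted(G5,D3) ✓
Counterexamples (restrictor triples failing the scope): 3.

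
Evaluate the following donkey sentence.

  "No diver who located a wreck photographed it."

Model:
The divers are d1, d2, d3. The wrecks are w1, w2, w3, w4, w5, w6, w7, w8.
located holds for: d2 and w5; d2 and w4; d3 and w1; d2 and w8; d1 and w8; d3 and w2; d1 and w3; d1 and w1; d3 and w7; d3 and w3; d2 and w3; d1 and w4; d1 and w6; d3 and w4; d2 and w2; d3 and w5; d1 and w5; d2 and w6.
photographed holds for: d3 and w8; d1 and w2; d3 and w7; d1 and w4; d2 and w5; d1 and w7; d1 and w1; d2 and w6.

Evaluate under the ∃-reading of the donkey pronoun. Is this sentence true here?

"it" takes "a wreck" as antecedent — a donkey pronoun bound across the clause boundary.
Truth condition: for no (d,w) with located(d,w) does photographed(d,w) hold.
Restrictor pairs — does the scope hold? (d1,w1):holds  (d1,w3):fails  (d1,w4):holds  (d1,w5):fails  (d1,w6):fails  (d1,w8):fails  (d2,w2):fails  (d2,w3):fails  (d2,w4):fails  (d2,w5):holds  (d2,w6):holds  (d2,w8):fails  (d3,w1):fails  (d3,w2):fails  (d3,w3):fails  (d3,w4):fails  (d3,w5):fails  (d3,w7):holds
Scope holds for 5 pair(s), so the sentence is false.

False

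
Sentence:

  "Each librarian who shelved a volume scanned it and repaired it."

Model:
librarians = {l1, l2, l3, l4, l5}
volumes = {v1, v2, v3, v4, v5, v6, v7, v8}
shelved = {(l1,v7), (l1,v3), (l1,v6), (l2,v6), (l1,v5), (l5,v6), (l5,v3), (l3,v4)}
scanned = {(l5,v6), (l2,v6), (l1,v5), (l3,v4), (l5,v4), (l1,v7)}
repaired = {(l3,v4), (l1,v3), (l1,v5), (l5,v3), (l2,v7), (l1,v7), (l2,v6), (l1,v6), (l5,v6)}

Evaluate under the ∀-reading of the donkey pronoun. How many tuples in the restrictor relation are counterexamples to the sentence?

3

"it" takes "a volume" as antecedent — a donkey pronoun bound across the clause boundary.
Strong reading: for every (l,v) with shelved(l,v), scanned(l,v) ∧ repaired(l,v).
Restrictor pairs: (l1,v3) ✗  (l1,v5) ✓  (l1,v6) ✗  (l1,v7) ✓  (l2,v6) ✓  (l3,v4) ✓  (l5,v3) ✗  (l5,v6) ✓
Counterexamples (restrictor pairs failing the scope): 3.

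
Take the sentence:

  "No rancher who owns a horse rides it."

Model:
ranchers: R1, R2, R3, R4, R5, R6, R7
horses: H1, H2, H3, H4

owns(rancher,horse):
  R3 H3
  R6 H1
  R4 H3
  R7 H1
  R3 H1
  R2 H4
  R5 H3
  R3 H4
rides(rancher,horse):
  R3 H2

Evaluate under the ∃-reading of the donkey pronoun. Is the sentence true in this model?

"it" takes "a horse" as antecedent — a donkey pronoun bound across the clause boundary.
Truth condition: for no (r,h) with owns(r,h) does rides(r,h) hold.
Restrictor pairs — does the scope hold? (R2,H4):fails  (R3,H1):fails  (R3,H3):fails  (R3,H4):fails  (R4,H3):fails  (R5,H3):fails  (R6,H1):fails  (R7,H1):fails
Scope holds for no restrictor pair, so the sentence is true.

True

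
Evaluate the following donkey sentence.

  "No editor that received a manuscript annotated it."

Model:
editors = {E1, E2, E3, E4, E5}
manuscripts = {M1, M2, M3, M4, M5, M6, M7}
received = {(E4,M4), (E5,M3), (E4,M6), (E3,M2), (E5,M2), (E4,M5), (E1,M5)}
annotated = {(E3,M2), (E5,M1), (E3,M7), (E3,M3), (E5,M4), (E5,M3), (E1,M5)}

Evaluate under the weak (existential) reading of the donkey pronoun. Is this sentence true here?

"it" takes "a manuscript" as antecedent — a donkey pronoun bound across the clause boundary.
Truth condition: for no (e,m) with received(e,m) does annotated(e,m) hold.
Restrictor pairs — does the scope hold? (E1,M5):holds  (E3,M2):holds  (E4,M4):fails  (E4,M5):fails  (E4,M6):fails  (E5,M2):fails  (E5,M3):holds
Scope holds for 3 pair(s), so the sentence is false.

False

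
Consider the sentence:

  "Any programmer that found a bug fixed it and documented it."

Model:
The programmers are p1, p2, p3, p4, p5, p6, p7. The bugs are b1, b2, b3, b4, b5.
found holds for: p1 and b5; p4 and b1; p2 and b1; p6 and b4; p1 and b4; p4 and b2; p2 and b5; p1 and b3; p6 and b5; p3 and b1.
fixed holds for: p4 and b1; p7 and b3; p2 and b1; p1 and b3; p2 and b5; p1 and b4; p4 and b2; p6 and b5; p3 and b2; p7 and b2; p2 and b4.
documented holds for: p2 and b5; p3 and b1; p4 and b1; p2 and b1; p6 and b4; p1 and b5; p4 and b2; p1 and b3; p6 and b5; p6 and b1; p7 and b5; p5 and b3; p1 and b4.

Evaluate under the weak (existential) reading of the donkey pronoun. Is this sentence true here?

"it" takes "a bug" as antecedent — a donkey pronoun bound across the clause boundary.
Weak reading: every programmer p with some found-bug has at least one found-bug b such that fixed(p,b) ∧ documented(p,b).
Per programmer: p1:✓  p2:✓  p3:✗  p4:✓  p6:✓
p3 has no witness among its found-bugs.

False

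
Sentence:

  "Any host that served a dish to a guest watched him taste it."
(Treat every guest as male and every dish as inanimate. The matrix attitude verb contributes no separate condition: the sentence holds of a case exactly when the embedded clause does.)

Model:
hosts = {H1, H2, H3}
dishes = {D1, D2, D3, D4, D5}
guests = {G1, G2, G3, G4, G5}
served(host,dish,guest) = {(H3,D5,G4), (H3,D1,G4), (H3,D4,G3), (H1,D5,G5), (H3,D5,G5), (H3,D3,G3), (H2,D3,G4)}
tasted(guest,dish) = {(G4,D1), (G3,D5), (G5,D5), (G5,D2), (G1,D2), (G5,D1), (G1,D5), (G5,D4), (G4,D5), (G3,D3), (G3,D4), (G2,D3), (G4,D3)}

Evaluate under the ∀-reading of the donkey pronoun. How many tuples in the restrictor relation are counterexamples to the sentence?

"him" takes "a guest" as antecedent and "it" takes "a dish"; both are donkey pronouns co-varying with the restrictor.
Strong reading: for every (h,d,g) with served(h,d,g), tasted(g,d).
Restrictor triples: (H1,D5,G5)→tasted(G5,D5) ✓  (H2,D3,G4)→tasted(G4,D3) ✓  (H3,D1,G4)→tasted(G4,D1) ✓  (H3,D3,G3)→tasted(G3,D3) ✓  (H3,D4,G3)→tasted(G3,D4) ✓  (H3,D5,G4)→tasted(G4,D5) ✓  (H3,D5,G5)→tasted(G5,D5) ✓
Counterexamples (restrictor triples failing the scope): 0.

0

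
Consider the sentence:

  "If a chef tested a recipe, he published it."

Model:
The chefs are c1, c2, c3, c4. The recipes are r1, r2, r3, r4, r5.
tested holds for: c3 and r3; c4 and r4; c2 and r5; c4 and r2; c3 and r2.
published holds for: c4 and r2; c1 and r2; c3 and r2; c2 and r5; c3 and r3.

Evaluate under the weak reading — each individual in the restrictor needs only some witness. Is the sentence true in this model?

"it" takes "a recipe" as antecedent — a donkey pronoun bound across the clause boundary.
Weak reading: every chef c with some tested-recipe has at least one tested-recipe r such that published(c,r).
Per chef: c2:✓  c3:✓  c4:✓
Every chef in the restrictor has a witness.

True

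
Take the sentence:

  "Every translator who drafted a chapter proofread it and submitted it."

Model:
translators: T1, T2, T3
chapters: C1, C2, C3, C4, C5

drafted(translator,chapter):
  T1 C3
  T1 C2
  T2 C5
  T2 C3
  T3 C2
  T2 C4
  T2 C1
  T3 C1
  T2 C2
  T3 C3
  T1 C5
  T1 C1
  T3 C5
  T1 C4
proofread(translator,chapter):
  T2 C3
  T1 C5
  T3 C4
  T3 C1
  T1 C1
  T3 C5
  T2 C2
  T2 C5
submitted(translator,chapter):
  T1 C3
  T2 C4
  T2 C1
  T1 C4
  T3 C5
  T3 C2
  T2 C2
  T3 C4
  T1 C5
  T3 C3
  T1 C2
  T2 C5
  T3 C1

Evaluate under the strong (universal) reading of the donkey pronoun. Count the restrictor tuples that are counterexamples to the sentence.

"it" takes "a chapter" as antecedent — a donkey pronoun bound across the clause boundary.
Strong reading: for every (t,c) with drafted(t,c), proofread(t,c) ∧ submitted(t,c).
Restrictor pairs: (T1,C1) ✗  (T1,C2) ✗  (T1,C3) ✗  (T1,C4) ✗  (T1,C5) ✓  (T2,C1) ✗  (T2,C2) ✓  (T2,C3) ✗  (T2,C4) ✗  (T2,C5) ✓  (T3,C1) ✓  (T3,C2) ✗  (T3,C3) ✗  (T3,C5) ✓
Counterexamples (restrictor pairs failing the scope): 9.

9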